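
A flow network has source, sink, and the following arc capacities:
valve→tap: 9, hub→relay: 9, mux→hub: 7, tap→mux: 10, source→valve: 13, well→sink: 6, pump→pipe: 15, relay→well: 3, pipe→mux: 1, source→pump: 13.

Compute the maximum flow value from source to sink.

3

Augment source→pump→pipe→mux→hub→relay→well→sink: bottleneck 1. Total 1.
Augment source→valve→tap→mux→hub→relay→well→sink: bottleneck 2. Total 3.
No augmenting path remains in the residual graph.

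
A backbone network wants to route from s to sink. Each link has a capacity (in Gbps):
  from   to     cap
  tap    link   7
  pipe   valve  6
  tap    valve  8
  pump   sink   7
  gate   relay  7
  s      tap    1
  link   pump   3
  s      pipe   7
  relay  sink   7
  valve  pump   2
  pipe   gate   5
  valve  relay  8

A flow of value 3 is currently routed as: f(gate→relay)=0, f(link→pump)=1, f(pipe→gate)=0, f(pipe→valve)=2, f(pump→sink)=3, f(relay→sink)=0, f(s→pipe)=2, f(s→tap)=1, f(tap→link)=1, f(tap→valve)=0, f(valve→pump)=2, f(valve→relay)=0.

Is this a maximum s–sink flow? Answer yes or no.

No

Residual path s→pipe→valve→relay→sink has bottleneck 4 > 0.
Pushing 4 along it raises the flow to 7, so the given flow is not maximum.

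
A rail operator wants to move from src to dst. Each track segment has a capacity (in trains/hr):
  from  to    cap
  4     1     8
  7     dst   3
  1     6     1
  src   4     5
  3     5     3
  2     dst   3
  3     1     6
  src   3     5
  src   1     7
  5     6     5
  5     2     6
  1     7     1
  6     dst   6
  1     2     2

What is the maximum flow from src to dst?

7

Augment src→1→7→dst: bottleneck 1. Total 1.
Augment src→1→6→dst: bottleneck 1. Total 2.
Augment src→1→2→dst: bottleneck 2. Total 4.
Augment src→3→5→6→dst: bottleneck 3. Total 7.
No augmenting path remains in the residual graph.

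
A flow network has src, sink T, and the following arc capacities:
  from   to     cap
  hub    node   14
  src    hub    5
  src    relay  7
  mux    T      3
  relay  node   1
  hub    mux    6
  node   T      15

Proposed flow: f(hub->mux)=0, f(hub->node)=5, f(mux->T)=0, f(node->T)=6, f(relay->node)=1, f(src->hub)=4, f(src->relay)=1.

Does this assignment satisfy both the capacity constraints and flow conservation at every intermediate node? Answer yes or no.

Conservation fails at hub: inflow 4 ≠ outflow 5.

No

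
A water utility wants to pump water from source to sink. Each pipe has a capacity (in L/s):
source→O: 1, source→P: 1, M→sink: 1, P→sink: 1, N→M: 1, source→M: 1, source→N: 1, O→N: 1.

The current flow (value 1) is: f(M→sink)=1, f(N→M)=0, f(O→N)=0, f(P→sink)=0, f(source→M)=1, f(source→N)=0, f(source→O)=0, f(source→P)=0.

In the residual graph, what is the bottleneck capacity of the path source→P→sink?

Residual capacities along the path: source→P: 1, P→sink: 1.
Minimum is 1.

1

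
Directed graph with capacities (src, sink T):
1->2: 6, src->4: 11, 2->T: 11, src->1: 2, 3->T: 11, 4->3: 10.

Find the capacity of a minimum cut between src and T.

12

Max flow = 12 (via 2 augmenting paths).
In the residual at optimum, the set reachable from src is {4, src}.
Cut edges: 4->3 (cap 10), src->1 (cap 2). Sum = 12.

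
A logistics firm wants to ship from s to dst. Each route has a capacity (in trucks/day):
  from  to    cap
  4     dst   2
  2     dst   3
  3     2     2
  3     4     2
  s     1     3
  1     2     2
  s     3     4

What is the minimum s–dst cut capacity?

5

Max flow = 5 (via 3 augmenting paths).
In the residual at optimum, the set reachable from s is {1, 2, 3, s}.
Cut edges: 3→4 (cap 2), 2→dst (cap 3). Sum = 5.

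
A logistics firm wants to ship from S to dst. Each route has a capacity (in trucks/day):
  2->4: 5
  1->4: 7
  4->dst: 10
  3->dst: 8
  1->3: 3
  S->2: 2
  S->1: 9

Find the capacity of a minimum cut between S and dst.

11

Max flow = 11 (via 3 augmenting paths).
In the residual at optimum, the set reachable from S is {S}.
Cut edges: S->1 (cap 9), S->2 (cap 2). Sum = 11.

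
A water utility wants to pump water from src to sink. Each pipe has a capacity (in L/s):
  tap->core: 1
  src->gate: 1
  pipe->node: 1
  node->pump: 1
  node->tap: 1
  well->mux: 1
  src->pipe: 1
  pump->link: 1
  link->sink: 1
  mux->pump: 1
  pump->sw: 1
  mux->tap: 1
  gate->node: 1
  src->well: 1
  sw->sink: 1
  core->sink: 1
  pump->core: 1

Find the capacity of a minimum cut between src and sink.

3

Max flow = 3 (via 3 augmenting paths).
In the residual at optimum, the set reachable from src is {src}.
Cut edges: src->gate (cap 1), src->well (cap 1), src->pipe (cap 1). Sum = 3.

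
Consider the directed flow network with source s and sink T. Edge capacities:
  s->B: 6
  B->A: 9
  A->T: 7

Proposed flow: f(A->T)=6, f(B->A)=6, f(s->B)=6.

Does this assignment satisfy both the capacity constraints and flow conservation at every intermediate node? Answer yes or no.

Yes

Every edge has 0 ≤ f(e) ≤ cap(e).
At each intermediate node, inflow equals outflow.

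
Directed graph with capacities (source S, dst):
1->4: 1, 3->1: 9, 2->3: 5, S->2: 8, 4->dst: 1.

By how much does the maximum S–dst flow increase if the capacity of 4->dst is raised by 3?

Original max flow = 1.
Edge 4->dst does not cross the min cut (source side {1, 2, 3, S}), so extra capacity there cannot help.
New max flow = 1. Increase = 0.

0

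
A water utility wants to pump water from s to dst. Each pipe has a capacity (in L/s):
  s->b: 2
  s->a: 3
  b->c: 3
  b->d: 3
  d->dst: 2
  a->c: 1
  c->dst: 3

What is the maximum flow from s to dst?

Augment s->a->c->dst: bottleneck 1. Total 1.
Augment s->b->c->dst: bottleneck 2. Total 3.
No augmenting path remains in the residual graph.

3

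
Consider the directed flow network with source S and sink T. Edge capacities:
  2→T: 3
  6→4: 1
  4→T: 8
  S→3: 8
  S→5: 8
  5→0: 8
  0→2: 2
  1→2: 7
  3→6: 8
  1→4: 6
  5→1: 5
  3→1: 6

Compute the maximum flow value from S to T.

Augment S→3→6→4→T: bottleneck 1. Total 1.
Augment S→3→1→4→T: bottleneck 6. Total 7.
Augment S→5→1→2→T: bottleneck 3. Total 10.
No augmenting path remains in the residual graph.

10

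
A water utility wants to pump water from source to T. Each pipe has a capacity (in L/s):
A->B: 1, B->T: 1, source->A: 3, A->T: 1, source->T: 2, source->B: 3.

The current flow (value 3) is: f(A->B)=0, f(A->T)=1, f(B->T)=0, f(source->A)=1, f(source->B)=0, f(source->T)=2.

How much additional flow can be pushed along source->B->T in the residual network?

1

Residual capacities along the path: source->B: 3, B->T: 1.
Minimum is 1.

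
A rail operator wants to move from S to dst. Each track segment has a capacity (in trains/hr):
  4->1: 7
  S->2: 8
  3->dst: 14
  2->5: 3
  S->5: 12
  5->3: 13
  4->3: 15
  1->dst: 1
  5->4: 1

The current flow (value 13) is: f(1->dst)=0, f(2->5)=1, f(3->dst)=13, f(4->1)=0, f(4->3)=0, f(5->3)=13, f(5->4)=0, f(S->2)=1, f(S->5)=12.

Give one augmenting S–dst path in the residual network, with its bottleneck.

Residual along S->2->5->4->3->dst: S->2: 7, 2->5: 2, 5->4: 1, 4->3: 15, 3->dst: 1.
Bottleneck = min = 1.

S->2->5->4->3->dst, bottleneck 1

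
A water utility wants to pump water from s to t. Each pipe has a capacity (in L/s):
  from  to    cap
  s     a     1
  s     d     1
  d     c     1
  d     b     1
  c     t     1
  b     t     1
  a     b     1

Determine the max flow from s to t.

Augment s->a->b->t: bottleneck 1. Total 1.
Augment s->d->c->t: bottleneck 1. Total 2.
No augmenting path remains in the residual graph.

2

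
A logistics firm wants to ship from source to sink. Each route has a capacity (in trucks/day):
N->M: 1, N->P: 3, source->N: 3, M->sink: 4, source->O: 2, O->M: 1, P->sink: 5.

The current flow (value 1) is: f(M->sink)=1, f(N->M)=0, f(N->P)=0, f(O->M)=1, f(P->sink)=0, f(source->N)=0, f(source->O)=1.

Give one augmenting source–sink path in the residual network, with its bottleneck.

source->N->M->sink, bottleneck 1

Residual along source->N->M->sink: source->N: 3, N->M: 1, M->sink: 3.
Bottleneck = min = 1.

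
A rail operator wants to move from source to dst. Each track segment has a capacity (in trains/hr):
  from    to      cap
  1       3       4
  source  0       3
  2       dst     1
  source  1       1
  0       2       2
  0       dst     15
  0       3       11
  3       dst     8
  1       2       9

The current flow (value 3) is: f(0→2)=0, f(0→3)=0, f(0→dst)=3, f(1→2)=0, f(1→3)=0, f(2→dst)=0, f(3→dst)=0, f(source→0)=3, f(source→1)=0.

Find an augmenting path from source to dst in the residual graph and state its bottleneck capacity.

Residual along source→1→2→dst: source→1: 1, 1→2: 9, 2→dst: 1.
Bottleneck = min = 1.

source→1→2→dst, bottleneck 1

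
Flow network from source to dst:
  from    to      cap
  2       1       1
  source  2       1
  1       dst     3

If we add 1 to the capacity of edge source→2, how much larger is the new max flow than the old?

Original max flow = 1.
Even with extra capacity on source→2, another cut of capacity 1 remains binding.
New max flow = 1. Increase = 0.

0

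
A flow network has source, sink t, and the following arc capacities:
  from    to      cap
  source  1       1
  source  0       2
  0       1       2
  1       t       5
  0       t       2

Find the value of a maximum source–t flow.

Augment source->0->t: bottleneck 2. Total 2.
Augment source->1->t: bottleneck 1. Total 3.
No augmenting path remains in the residual graph.

3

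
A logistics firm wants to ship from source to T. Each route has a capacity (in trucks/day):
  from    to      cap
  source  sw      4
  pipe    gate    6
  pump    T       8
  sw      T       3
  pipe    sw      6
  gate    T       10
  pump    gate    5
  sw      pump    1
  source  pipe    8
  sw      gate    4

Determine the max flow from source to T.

12

Augment source→sw→T: bottleneck 3. Total 3.
Augment source→pipe→gate→T: bottleneck 6. Total 9.
Augment source→sw→pump→T: bottleneck 1. Total 10.
Augment source→pipe→sw→gate→T: bottleneck 2. Total 12.
No augmenting path remains in the residual graph.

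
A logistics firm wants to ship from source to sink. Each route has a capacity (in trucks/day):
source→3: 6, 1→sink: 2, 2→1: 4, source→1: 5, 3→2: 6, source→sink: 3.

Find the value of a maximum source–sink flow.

Augment source→sink: bottleneck 3. Total 3.
Augment source→1→sink: bottleneck 2. Total 5.
No augmenting path remains in the residual graph.

5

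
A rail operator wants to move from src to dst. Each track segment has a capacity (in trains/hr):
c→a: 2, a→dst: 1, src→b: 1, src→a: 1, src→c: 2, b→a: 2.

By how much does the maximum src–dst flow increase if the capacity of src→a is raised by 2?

0

Original max flow = 1.
Edge src→a does not cross the min cut (source side {a, b, c, src}), so extra capacity there cannot help.
New max flow = 1. Increase = 0.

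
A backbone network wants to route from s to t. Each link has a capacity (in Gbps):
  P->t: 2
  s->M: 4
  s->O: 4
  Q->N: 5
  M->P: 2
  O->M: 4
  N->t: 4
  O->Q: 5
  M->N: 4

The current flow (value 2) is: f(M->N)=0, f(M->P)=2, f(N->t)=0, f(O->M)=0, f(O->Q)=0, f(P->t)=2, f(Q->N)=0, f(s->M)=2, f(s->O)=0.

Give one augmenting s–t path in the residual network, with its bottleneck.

Residual along s->M->N->t: s->M: 2, M->N: 4, N->t: 4.
Bottleneck = min = 2.

s->M->N->t, bottleneck 2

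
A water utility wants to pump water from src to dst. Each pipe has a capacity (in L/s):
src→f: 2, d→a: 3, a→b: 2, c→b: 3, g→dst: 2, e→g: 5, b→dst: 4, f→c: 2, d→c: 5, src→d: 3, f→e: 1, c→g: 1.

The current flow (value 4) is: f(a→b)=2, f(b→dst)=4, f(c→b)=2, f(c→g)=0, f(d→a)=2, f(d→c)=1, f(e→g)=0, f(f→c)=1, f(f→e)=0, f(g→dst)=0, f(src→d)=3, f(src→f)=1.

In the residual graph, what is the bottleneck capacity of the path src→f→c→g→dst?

1

Residual capacities along the path: src→f: 1, f→c: 1, c→g: 1, g→dst: 2.
Minimum is 1.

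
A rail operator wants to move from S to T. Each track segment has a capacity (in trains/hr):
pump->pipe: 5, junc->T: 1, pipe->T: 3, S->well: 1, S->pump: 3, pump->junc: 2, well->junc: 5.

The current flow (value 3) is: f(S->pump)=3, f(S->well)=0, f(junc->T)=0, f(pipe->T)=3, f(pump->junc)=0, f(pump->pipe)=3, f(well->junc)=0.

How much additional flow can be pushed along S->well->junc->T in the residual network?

1

Residual capacities along the path: S->well: 1, well->junc: 5, junc->T: 1.
Minimum is 1.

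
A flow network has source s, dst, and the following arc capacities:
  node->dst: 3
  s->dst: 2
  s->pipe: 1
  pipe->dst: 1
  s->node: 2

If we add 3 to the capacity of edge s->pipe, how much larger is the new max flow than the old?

Original max flow = 5.
Even with extra capacity on s->pipe, another cut of capacity 5 remains binding.
New max flow = 5. Increase = 0.

0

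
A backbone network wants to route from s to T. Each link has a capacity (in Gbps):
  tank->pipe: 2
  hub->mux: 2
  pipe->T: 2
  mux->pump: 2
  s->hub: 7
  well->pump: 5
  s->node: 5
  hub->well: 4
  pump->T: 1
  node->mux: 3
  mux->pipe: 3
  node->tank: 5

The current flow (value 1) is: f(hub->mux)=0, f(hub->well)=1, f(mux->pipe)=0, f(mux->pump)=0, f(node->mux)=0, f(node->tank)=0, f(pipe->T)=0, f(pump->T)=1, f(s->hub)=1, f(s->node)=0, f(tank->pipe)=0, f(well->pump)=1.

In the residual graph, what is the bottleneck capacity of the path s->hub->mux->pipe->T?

Residual capacities along the path: s->hub: 6, hub->mux: 2, mux->pipe: 3, pipe->T: 2.
Minimum is 2.

2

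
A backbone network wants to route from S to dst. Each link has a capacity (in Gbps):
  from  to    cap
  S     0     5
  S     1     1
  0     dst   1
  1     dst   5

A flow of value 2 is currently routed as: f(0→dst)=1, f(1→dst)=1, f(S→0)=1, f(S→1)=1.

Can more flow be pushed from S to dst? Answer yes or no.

No

Residual reachable from S: {0, S}; dst is not reachable.
Saturated cut: S→1, 0→dst with total capacity 2 = current flow value. Flow is maximum.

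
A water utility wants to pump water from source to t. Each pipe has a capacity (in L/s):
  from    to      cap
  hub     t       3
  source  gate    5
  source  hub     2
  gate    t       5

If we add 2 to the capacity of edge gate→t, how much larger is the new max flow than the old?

0

Original max flow = 7.
Edge gate→t does not cross the min cut (source side {source}), so extra capacity there cannot help.
New max flow = 7. Increase = 0.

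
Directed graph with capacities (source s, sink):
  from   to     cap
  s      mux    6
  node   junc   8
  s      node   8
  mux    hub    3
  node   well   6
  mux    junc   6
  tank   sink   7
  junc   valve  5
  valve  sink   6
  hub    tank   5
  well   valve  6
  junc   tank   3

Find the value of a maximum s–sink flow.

Augment s→mux→hub→tank→sink: bottleneck 3. Total 3.
Augment s→mux→junc→tank→sink: bottleneck 3. Total 6.
Augment s→node→junc→valve→sink: bottleneck 5. Total 11.
Augment s→node→well→valve→sink: bottleneck 1. Total 12.
No augmenting path remains in the residual graph.

12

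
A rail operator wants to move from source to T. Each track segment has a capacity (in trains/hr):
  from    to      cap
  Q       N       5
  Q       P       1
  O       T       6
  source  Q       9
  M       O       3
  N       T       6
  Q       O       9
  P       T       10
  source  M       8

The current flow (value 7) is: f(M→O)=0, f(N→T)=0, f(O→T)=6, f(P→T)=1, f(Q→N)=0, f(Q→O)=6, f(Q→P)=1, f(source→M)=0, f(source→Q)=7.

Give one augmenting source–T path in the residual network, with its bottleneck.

Residual along source→Q→N→T: source→Q: 2, Q→N: 5, N→T: 6.
Bottleneck = min = 2.

source→Q→N→T, bottleneck 2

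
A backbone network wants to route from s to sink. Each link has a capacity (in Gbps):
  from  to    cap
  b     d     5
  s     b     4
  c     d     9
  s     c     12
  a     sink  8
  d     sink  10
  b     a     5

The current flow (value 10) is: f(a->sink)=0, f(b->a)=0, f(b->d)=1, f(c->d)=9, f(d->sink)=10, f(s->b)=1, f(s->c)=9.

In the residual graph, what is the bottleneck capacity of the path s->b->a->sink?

Residual capacities along the path: s->b: 3, b->a: 5, a->sink: 8.
Minimum is 3.

3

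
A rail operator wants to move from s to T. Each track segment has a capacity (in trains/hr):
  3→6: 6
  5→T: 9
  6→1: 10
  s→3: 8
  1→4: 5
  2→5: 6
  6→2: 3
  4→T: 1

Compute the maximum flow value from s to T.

Augment s→3→6→2→5→T: bottleneck 3. Total 3.
Augment s→3→6→1→4→T: bottleneck 1. Total 4.
No augmenting path remains in the residual graph.

4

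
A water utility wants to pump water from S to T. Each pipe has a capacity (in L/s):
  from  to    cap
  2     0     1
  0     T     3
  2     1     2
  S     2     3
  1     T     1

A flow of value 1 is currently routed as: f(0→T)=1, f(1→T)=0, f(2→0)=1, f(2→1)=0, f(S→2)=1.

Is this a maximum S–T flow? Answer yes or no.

No

Residual path S→2→1→T has bottleneck 1 > 0.
Pushing 1 along it raises the flow to 2, so the given flow is not maximum.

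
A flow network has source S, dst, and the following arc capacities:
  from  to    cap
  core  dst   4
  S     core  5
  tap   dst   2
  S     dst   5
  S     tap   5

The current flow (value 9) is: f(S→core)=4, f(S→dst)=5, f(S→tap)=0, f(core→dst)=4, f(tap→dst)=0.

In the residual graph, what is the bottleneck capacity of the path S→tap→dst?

2

Residual capacities along the path: S→tap: 5, tap→dst: 2.
Minimum is 2.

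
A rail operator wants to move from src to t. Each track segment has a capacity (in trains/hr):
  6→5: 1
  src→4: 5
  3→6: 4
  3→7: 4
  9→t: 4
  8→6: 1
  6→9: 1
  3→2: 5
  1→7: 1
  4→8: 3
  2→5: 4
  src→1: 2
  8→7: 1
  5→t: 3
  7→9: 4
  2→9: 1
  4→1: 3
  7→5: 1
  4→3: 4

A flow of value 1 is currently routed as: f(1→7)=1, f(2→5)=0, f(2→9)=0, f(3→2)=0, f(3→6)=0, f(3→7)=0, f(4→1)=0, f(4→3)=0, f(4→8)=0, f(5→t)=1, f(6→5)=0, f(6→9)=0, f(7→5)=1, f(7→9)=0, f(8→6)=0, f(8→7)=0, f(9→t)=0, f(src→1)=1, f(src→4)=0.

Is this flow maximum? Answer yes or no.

Residual path src→4→3→2→5→t has bottleneck 2 > 0.
Pushing 2 along it raises the flow to 3, so the given flow is not maximum.

No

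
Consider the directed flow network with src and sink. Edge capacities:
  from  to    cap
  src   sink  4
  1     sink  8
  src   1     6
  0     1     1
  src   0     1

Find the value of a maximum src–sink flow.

11

Augment src→sink: bottleneck 4. Total 4.
Augment src→1→sink: bottleneck 6. Total 10.
Augment src→0→1→sink: bottleneck 1. Total 11.
No augmenting path remains in the residual graph.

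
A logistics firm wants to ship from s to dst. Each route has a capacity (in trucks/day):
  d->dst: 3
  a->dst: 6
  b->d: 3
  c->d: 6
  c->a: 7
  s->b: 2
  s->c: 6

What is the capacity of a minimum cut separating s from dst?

8

Max flow = 8 (via 3 augmenting paths).
In the residual at optimum, the set reachable from s is {s}.
Cut edges: s->b (cap 2), s->c (cap 6). Sum = 8.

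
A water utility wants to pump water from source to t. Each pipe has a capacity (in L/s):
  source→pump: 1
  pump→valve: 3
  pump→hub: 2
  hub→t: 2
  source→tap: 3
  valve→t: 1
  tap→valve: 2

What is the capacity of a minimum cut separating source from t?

Max flow = 2 (via 2 augmenting paths).
In the residual at optimum, the set reachable from source is {source, tap, valve}.
Cut edges: source→pump (cap 1), valve→t (cap 1). Sum = 2.

2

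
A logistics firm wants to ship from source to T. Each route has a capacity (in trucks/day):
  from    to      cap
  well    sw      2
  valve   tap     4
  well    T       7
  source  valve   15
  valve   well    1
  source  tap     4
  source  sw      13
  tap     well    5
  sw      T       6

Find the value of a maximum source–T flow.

Augment source→sw→T: bottleneck 6. Total 6.
Augment source→valve→well→T: bottleneck 1. Total 7.
Augment source→tap→well→T: bottleneck 4. Total 11.
Augment source→valve→tap→well→T: bottleneck 1. Total 12.
No augmenting path remains in the residual graph.

12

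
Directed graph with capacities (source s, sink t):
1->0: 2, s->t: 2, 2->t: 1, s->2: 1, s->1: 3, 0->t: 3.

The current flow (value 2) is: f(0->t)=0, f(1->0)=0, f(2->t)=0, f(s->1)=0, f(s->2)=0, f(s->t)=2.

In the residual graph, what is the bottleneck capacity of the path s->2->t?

1

Residual capacities along the path: s->2: 1, 2->t: 1.
Minimum is 1.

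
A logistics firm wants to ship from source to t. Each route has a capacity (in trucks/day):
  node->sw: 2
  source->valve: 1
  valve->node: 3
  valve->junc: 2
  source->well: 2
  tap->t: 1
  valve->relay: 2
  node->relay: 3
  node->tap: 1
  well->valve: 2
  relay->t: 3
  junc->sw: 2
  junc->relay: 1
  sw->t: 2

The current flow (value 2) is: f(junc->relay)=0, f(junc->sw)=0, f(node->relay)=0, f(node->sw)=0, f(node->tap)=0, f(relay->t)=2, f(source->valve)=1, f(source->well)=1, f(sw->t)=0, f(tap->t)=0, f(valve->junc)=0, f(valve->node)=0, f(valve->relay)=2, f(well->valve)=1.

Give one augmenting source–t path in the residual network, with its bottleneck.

Residual along source->well->valve->node->relay->t: source->well: 1, well->valve: 1, valve->node: 3, node->relay: 3, relay->t: 1.
Bottleneck = min = 1.

source->well->valve->node->relay->t, bottleneck 1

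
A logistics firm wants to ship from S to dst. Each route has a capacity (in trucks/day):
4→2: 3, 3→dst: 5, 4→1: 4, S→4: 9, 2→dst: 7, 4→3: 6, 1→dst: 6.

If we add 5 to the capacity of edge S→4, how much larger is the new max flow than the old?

Original max flow = 9.
After raising cap(S→4), augmenting paths through that edge carry 3 more units.
New max flow = 12. Increase = 3.

3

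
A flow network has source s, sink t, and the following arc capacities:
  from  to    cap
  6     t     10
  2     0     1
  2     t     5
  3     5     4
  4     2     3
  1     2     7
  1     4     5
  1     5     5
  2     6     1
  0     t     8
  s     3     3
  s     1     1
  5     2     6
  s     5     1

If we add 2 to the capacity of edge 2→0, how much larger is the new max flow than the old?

Original max flow = 5.
Edge 2→0 does not cross the min cut (source side {s}), so extra capacity there cannot help.
New max flow = 5. Increase = 0.

0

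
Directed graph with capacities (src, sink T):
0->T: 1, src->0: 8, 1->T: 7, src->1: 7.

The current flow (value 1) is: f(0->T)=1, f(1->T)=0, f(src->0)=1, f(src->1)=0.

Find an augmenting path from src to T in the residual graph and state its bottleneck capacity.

Residual along src->1->T: src->1: 7, 1->T: 7.
Bottleneck = min = 7.

src->1->T, bottleneck 7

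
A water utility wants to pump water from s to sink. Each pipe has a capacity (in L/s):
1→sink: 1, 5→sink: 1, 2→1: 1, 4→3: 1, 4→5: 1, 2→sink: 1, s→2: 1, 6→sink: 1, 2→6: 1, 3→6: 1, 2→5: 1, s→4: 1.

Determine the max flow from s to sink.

2

Augment s→2→sink: bottleneck 1. Total 1.
Augment s→4→5→sink: bottleneck 1. Total 2.
No augmenting path remains in the residual graph.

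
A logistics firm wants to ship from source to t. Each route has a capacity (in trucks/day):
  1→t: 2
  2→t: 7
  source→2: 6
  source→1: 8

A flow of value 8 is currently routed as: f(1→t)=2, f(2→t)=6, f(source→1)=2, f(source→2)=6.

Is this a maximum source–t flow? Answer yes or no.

Residual reachable from source: {1, source}; t is not reachable.
Saturated cut: source→2, 1→t with total capacity 8 = current flow value. Flow is maximum.

Yes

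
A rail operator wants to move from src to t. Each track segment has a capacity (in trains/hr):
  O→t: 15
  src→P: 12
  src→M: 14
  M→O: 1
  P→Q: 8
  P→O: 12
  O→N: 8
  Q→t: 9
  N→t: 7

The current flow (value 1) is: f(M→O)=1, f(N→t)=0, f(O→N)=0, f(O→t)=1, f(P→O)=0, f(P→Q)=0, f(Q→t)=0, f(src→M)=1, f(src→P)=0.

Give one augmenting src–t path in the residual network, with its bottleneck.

Residual along src→P→O→t: src→P: 12, P→O: 12, O→t: 14.
Bottleneck = min = 12.

src→P→O→t, bottleneck 12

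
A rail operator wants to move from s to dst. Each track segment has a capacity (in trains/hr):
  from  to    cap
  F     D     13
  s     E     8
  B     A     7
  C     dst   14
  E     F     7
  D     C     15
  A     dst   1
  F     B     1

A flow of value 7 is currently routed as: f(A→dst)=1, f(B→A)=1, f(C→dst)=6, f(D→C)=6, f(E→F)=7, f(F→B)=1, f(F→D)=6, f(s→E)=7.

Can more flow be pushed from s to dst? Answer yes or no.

Residual reachable from s: {E, s}; dst is not reachable.
Saturated cut: E→F with total capacity 7 = current flow value. Flow is maximum.

No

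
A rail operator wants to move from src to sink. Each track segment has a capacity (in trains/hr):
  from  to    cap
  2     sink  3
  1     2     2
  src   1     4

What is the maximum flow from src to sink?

2

Augment src->1->2->sink: bottleneck 2. Total 2.
No augmenting path remains in the residual graph.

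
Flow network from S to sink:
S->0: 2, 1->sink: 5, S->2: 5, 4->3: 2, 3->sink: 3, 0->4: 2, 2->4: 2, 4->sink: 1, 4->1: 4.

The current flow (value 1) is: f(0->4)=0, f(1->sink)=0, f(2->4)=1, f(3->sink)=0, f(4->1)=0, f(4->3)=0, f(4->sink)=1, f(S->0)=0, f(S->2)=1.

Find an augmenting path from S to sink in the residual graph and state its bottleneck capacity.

Residual along S->2->4->1->sink: S->2: 4, 2->4: 1, 4->1: 4, 1->sink: 5.
Bottleneck = min = 1.

S->2->4->1->sink, bottleneck 1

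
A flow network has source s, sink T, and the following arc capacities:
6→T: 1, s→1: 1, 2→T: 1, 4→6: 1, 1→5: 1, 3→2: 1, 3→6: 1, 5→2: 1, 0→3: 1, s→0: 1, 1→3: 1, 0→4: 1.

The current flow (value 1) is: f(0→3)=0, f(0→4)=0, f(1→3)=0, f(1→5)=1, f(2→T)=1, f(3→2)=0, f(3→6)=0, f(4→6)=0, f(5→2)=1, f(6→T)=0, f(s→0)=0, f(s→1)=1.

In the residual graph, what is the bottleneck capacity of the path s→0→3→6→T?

1

Residual capacities along the path: s→0: 1, 0→3: 1, 3→6: 1, 6→T: 1.
Minimum is 1.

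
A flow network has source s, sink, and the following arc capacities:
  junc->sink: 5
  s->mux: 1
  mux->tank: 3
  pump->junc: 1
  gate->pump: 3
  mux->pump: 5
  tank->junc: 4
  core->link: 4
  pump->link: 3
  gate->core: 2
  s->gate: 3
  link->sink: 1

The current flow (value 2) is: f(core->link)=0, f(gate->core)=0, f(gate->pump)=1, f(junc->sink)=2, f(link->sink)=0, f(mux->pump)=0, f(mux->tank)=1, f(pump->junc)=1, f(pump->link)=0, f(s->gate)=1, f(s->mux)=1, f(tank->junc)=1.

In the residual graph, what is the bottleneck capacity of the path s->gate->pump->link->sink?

1

Residual capacities along the path: s->gate: 2, gate->pump: 2, pump->link: 3, link->sink: 1.
Minimum is 1.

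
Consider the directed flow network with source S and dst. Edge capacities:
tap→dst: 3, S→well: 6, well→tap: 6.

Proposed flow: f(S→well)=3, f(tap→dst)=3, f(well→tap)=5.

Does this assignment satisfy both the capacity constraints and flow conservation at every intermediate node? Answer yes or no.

Conservation fails at well: inflow 3 ≠ outflow 5.

No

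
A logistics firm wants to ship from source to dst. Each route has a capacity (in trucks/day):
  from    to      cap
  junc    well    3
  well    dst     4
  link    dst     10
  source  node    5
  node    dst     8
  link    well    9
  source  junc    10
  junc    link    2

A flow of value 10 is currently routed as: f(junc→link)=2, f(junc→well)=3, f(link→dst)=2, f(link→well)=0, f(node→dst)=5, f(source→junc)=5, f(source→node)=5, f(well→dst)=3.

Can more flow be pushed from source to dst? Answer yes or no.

Residual reachable from source: {junc, source}; dst is not reachable.
Saturated cut: source→node, junc→link, junc→well with total capacity 10 = current flow value. Flow is maximum.

No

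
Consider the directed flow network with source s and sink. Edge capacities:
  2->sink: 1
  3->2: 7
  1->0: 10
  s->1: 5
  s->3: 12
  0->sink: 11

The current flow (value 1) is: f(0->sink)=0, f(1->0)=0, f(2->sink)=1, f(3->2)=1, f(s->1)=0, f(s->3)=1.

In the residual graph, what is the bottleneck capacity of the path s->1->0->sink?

5

Residual capacities along the path: s->1: 5, 1->0: 10, 0->sink: 11.
Minimum is 5.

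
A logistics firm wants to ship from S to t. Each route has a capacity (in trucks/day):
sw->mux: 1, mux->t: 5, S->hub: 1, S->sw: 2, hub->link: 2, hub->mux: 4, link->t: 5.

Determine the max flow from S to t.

2

Augment S->hub->link->t: bottleneck 1. Total 1.
Augment S->sw->mux->t: bottleneck 1. Total 2.
No augmenting path remains in the residual graph.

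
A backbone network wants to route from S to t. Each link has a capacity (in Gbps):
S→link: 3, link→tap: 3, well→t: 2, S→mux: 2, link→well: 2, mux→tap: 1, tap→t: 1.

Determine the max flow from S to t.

Augment S→mux→tap→t: bottleneck 1. Total 1.
Augment S→link→well→t: bottleneck 2. Total 3.
No augmenting path remains in the residual graph.

3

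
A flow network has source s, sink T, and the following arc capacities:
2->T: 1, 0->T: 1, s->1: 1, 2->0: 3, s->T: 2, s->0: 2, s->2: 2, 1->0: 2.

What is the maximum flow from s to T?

Augment s->T: bottleneck 2. Total 2.
Augment s->2->T: bottleneck 1. Total 3.
Augment s->0->T: bottleneck 1. Total 4.
No augmenting path remains in the residual graph.

4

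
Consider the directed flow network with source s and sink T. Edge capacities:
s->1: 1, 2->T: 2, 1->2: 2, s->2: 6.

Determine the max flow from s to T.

2

Augment s->2->T: bottleneck 2. Total 2.
No augmenting path remains in the residual graph.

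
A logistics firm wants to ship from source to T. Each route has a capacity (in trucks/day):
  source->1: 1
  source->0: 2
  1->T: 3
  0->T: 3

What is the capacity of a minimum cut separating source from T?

Max flow = 3 (via 2 augmenting paths).
In the residual at optimum, the set reachable from source is {source}.
Cut edges: source->0 (cap 2), source->1 (cap 1). Sum = 3.

3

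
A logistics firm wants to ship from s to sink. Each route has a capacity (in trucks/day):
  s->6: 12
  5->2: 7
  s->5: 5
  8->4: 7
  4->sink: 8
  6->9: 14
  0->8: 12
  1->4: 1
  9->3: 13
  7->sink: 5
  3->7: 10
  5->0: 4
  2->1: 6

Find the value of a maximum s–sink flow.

10

Augment s->6->9->3->7->sink: bottleneck 5. Total 5.
Augment s->5->0->8->4->sink: bottleneck 4. Total 9.
Augment s->5->2->1->4->sink: bottleneck 1. Total 10.
No augmenting path remains in the residual graph.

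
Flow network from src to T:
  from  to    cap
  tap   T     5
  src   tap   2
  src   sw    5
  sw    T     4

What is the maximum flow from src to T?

Augment src→tap→T: bottleneck 2. Total 2.
Augment src→sw→T: bottleneck 4. Total 6.
No augmenting path remains in the residual graph.

6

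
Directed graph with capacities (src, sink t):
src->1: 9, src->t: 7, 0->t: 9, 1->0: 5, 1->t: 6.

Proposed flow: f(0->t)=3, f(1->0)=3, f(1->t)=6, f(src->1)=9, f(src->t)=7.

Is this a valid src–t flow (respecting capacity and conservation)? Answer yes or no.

Every edge has 0 ≤ f(e) ≤ cap(e).
At each intermediate node, inflow equals outflow.

Yes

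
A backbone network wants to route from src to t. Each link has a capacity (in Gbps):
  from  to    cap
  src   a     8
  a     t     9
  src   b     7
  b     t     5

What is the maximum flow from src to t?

Augment src→a→t: bottleneck 8. Total 8.
Augment src→b→t: bottleneck 5. Total 13.
No augmenting path remains in the residual graph.

13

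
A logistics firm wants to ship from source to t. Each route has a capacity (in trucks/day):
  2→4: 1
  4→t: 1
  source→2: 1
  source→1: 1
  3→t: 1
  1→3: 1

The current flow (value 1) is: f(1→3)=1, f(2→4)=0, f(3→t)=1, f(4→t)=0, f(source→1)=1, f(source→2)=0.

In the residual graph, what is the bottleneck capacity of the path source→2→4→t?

1

Residual capacities along the path: source→2: 1, 2→4: 1, 4→t: 1.
Minimum is 1.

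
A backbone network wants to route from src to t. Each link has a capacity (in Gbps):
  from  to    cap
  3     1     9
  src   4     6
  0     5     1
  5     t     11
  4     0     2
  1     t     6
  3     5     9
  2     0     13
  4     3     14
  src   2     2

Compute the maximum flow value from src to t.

7

Augment src->2->0->5->t: bottleneck 1. Total 1.
Augment src->4->3->5->t: bottleneck 6. Total 7.
No augmenting path remains in the residual graph.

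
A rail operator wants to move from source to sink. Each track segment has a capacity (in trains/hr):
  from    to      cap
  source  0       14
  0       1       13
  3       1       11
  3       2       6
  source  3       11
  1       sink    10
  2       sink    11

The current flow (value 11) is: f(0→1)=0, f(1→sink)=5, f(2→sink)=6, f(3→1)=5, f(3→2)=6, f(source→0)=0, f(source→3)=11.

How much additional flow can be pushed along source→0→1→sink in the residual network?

Residual capacities along the path: source→0: 14, 0→1: 13, 1→sink: 5.
Minimum is 5.

5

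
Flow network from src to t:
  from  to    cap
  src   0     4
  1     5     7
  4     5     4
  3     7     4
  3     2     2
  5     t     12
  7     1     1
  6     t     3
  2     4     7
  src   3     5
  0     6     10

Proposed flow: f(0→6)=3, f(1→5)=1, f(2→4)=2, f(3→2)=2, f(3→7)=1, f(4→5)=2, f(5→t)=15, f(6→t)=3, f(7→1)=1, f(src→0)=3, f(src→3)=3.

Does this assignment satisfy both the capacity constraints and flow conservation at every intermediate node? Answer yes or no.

Capacity violated on 5→t: flow 15 > capacity 12.

No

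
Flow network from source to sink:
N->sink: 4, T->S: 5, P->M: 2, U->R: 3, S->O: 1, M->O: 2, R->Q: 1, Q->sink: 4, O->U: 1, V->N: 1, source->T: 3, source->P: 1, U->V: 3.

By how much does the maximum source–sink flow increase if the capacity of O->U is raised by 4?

Original max flow = 1.
After raising cap(O->U), augmenting paths through that edge carry 1 more unit.
New max flow = 2. Increase = 1.

1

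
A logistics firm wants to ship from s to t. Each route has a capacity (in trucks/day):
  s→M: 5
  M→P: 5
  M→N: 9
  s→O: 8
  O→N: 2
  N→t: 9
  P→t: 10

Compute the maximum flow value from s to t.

7

Augment s→O→N→t: bottleneck 2. Total 2.
Augment s→M→N→t: bottleneck 5. Total 7.
No augmenting path remains in the residual graph.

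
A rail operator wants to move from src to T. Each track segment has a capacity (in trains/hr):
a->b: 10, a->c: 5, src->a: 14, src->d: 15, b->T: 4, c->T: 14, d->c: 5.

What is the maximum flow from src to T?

14

Augment src->a->b->T: bottleneck 4. Total 4.
Augment src->a->c->T: bottleneck 5. Total 9.
Augment src->d->c->T: bottleneck 5. Total 14.
No augmenting path remains in the residual graph.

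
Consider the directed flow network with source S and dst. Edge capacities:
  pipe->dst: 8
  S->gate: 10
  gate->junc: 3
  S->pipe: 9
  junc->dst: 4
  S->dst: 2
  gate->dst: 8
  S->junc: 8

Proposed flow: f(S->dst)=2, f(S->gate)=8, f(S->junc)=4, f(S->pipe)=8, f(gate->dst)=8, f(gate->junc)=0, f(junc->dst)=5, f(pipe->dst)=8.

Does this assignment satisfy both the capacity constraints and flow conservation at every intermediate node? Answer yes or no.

No

Capacity violated on junc->dst: flow 5 > capacity 4.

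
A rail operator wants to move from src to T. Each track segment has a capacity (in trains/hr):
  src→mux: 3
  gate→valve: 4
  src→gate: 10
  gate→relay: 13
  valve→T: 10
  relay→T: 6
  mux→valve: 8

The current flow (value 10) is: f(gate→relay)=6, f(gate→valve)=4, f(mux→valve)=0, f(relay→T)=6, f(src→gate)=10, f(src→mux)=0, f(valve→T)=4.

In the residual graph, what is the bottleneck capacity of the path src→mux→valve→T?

Residual capacities along the path: src→mux: 3, mux→valve: 8, valve→T: 6.
Minimum is 3.

3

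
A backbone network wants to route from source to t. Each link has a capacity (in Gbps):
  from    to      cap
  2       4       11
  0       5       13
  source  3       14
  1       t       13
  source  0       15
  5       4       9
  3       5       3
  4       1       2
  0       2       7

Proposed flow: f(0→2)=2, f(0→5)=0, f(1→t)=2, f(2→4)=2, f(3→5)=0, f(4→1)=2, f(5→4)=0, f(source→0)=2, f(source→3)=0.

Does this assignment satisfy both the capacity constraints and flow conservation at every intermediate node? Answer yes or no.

Yes

Every edge has 0 ≤ f(e) ≤ cap(e).
At each intermediate node, inflow equals outflow.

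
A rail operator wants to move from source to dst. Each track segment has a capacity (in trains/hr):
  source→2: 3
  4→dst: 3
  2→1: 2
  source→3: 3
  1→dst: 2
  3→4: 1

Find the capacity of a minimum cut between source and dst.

Max flow = 3 (via 2 augmenting paths).
In the residual at optimum, the set reachable from source is {2, 3, source}.
Cut edges: 3→4 (cap 1), 2→1 (cap 2). Sum = 3.

3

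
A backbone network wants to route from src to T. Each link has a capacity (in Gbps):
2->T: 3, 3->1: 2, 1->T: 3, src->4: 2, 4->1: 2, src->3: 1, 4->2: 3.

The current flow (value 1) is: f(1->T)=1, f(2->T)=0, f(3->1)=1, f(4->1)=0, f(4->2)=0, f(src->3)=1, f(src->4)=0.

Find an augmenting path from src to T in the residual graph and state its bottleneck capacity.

Residual along src->4->1->T: src->4: 2, 4->1: 2, 1->T: 2.
Bottleneck = min = 2.

src->4->1->T, bottleneck 2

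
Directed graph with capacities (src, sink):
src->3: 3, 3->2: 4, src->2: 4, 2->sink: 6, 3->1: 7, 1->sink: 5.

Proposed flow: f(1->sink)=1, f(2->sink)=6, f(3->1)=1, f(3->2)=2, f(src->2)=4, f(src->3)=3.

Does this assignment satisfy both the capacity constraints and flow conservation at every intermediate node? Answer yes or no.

Every edge has 0 ≤ f(e) ≤ cap(e).
At each intermediate node, inflow equals outflow.

Yes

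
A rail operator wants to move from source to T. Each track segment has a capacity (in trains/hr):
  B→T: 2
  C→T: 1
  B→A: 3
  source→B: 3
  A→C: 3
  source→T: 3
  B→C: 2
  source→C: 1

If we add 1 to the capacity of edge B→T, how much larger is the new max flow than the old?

1

Original max flow = 6.
After raising cap(B→T), augmenting paths through that edge carry 1 more unit.
New max flow = 7. Increase = 1.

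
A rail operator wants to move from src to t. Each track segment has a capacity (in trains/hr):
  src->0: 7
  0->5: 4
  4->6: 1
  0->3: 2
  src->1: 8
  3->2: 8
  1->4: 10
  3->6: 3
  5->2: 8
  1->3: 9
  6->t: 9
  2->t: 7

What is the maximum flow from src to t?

Augment src->0->5->2->t: bottleneck 4. Total 4.
Augment src->0->3->2->t: bottleneck 2. Total 6.
Augment src->1->3->2->t: bottleneck 1. Total 7.
Augment src->1->3->6->t: bottleneck 3. Total 10.
Augment src->1->4->6->t: bottleneck 1. Total 11.
No augmenting path remains in the residual graph.

11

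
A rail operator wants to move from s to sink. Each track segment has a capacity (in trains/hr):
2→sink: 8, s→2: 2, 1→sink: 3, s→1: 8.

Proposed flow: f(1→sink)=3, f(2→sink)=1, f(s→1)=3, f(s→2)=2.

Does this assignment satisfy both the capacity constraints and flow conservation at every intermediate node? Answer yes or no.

Conservation fails at 2: inflow 2 ≠ outflow 1.

No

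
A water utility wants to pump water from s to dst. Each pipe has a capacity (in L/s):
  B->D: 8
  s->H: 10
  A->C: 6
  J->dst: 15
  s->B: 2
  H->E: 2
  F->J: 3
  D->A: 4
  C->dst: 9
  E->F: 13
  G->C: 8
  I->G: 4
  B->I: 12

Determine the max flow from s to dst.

4

Augment s->B->I->G->C->dst: bottleneck 2. Total 2.
Augment s->H->E->F->J->dst: bottleneck 2. Total 4.
No augmenting path remains in the residual graph.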